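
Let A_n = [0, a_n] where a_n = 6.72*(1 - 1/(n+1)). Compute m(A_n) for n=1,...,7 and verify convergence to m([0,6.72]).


By continuity of measure from below: if A_n increases to A, then m(A_n) -> m(A).
Here A = [0, 6.72], so m(A) = 6.72
Step 1: a_1 = 6.72*(1 - 1/2) = 3.36, m(A_1) = 3.36
Step 2: a_2 = 6.72*(1 - 1/3) = 4.48, m(A_2) = 4.48
Step 3: a_3 = 6.72*(1 - 1/4) = 5.04, m(A_3) = 5.04
Step 4: a_4 = 6.72*(1 - 1/5) = 5.376, m(A_4) = 5.376
Step 5: a_5 = 6.72*(1 - 1/6) = 5.6, m(A_5) = 5.6
Step 6: a_6 = 6.72*(1 - 1/7) = 5.76, m(A_6) = 5.76
Step 7: a_7 = 6.72*(1 - 1/8) = 5.88, m(A_7) = 5.88
Limit: m(A_n) -> m([0,6.72]) = 6.72


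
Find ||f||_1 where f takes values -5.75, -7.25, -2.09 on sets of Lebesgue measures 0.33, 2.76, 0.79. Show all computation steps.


Step 1: Compute |f_i|^1 for each value:
  |-5.75|^1 = 5.75
  |-7.25|^1 = 7.25
  |-2.09|^1 = 2.09
Step 2: Multiply by measures and sum:
  5.75 * 0.33 = 1.8975
  7.25 * 2.76 = 20.01
  2.09 * 0.79 = 1.6511
Sum = 1.8975 + 20.01 + 1.6511 = 23.5586
Step 3: Take the p-th root:
||f||_1 = (23.5586)^(1/1) = 23.5586


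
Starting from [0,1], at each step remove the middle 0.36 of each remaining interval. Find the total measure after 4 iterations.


Step 1: At each step, fraction remaining = 1 - 0.36 = 0.64
Step 2: After 4 steps, measure = (0.64)^4
Step 3: Computing the power step by step:
  After step 1: 0.64
  After step 2: 0.4096
  After step 3: 0.262144
  After step 4: 0.167772
Result = 0.167772


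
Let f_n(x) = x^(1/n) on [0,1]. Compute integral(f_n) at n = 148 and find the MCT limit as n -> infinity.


At n = 148: f_148(x) = x^(1/148).
Step 1: integral(x^(1/148), 0, 1) = [x^(1/148+1) / (1/148+1)] from 0 to 1
     = 1 / (1/148 + 1) = 1 / ((148+1)/148) = 148/(148+1)
     = 148/149 = 0.993289
Step 2: As n -> infinity, f_n(x) = x^(1/n) -> 1 for x in (0,1], and f_n is increasing in n.
By MCT, lim_n integral(f_n) = integral(lim_n f_n) = integral(1, 0, 1) = 1.
Step 3: Verify convergence: 148/149 = 0.993289 -> 1


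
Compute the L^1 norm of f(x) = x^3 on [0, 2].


Step 1: ||f||_1 = (integral_0^2 |x^3|^1 dx)^(1/1)
     = (integral_0^2 x^3 dx)^(1/1)
Step 2: integral_0^2 x^3 dx = [x^4/(4)] from 0 to 2 = 2^4/4
     = 16/4 = 4
Step 3: ||f||_1 = (4)^(1/1) = 4


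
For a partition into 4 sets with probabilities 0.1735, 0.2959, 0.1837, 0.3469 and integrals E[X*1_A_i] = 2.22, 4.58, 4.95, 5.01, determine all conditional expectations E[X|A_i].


For each cell A_i: E[X|A_i] = E[X*1_A_i] / P(A_i)
Step 1: E[X|A_1] = 2.22 / 0.1735 = 12.795389
Step 2: E[X|A_2] = 4.58 / 0.2959 = 15.478202
Step 3: E[X|A_3] = 4.95 / 0.1837 = 26.946108
Step 4: E[X|A_4] = 5.01 / 0.3469 = 14.442202
Verification: E[X] = sum E[X*1_A_i] = 2.22 + 4.58 + 4.95 + 5.01 = 16.76


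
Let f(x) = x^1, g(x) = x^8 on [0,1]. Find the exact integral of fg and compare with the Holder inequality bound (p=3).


Step 1: Exact integral of f*g = integral(x^9, 0, 1) = 1/10
     = 0.1
Step 2: Holder bound with p=3, q=1.5:
  ||f||_p = (integral x^3 dx)^(1/3) = (1/4)^(1/3) = 0.629961
  ||g||_q = (integral x^12 dx)^(1/1.5) = (1/13)^(1/1.5) = 0.180872
Step 3: Holder bound = ||f||_p * ||g||_q = 0.629961 * 0.180872 = 0.113942
Verification: 0.1 <= 0.113942 (Holder holds)


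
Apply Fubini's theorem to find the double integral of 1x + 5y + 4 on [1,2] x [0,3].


By Fubini, integrate in x first, then y.
Step 1: Fix y, integrate over x in [1,2]:
  integral(1x + 5y + 4, x=1..2)
  = 1*(2^2 - 1^2)/2 + (5y + 4)*(2 - 1)
  = 1.5 + (5y + 4)*1
  = 1.5 + 5y + 4
  = 5.5 + 5y
Step 2: Integrate over y in [0,3]:
  integral(5.5 + 5y, y=0..3)
  = 5.5*3 + 5*(3^2 - 0^2)/2
  = 16.5 + 22.5
  = 39


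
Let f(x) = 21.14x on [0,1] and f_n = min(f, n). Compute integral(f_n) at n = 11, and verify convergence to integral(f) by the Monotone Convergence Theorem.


f(x) = 21.14x on [0,1]; f_n(x) = min(21.14x, n). At n = 11:
Step 1: f(x) reaches 11 at x = 11/21.14 = 0.520341
Step 2: integral(f_11) = integral(21.14x, 0, 0.520341) + integral(11, 0.520341, 1)
       = 21.14*0.520341^2/2 + 11*(1 - 0.520341)
       = 2.861873 + 5.276254
       = 8.138127
Step 3: As n -> infinity, f_n increases to f, so by MCT integral(f_n) -> integral(f) = 21.14/2 = 10.57.
Convergence: integral(f_11) = 8.138127 -> 10.57 as n -> infinity


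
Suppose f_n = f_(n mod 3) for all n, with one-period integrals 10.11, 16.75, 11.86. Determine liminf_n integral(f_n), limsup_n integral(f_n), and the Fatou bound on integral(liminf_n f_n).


The sequence (integral(f_n)) is periodic with period 3, repeating the values 10.11, 16.75, 11.86 indefinitely.
Step 1: For a periodic sequence, every tail (a_m, a_(m+1), ...) contains all 3 period values infinitely often.
Step 2: Hence inf of every tail = min of the period values = min(10.11, 16.75, 11.86) = 10.11.
        liminf_n integral(f_n) = sup over m of (inf of tail from m) = 10.11.
Step 3: Similarly sup of every tail = max of the period values = 16.75.
        limsup_n integral(f_n) = 16.75.
Step 4: Fatou's lemma: integral(liminf_n f_n) <= liminf_n integral(f_n) = 10.11.
        So the integral of the pointwise liminf is at most 10.11.


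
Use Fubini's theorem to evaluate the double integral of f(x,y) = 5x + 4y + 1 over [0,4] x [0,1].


By Fubini, integrate in x first, then y.
Step 1: Fix y, integrate over x in [0,4]:
  integral(5x + 4y + 1, x=0..4)
  = 5*(4^2 - 0^2)/2 + (4y + 1)*(4 - 0)
  = 40 + (4y + 1)*4
  = 40 + 16y + 4
  = 44 + 16y
Step 2: Integrate over y in [0,1]:
  integral(44 + 16y, y=0..1)
  = 44*1 + 16*(1^2 - 0^2)/2
  = 44 + 8
  = 52


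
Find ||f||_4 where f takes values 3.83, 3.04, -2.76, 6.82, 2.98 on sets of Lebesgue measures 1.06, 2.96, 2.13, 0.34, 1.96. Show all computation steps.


Step 1: Compute |f_i|^4 for each value:
  |3.83|^4 = 215.176627
  |3.04|^4 = 85.407171
  |-2.76|^4 = 58.02783
  |6.82|^4 = 2163.403354
  |2.98|^4 = 78.861504
Step 2: Multiply by measures and sum:
  215.176627 * 1.06 = 228.087225
  85.407171 * 2.96 = 252.805225
  58.02783 * 2.13 = 123.599277
  2163.403354 * 0.34 = 735.55714
  78.861504 * 1.96 = 154.568548
Sum = 228.087225 + 252.805225 + 123.599277 + 735.55714 + 154.568548 = 1494.617416
Step 3: Take the p-th root:
||f||_4 = (1494.617416)^(1/4) = 6.217739


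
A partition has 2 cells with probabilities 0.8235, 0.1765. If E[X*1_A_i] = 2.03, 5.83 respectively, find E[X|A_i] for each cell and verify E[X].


For each cell A_i: E[X|A_i] = E[X*1_A_i] / P(A_i)
Step 1: E[X|A_1] = 2.03 / 0.8235 = 2.465088
Step 2: E[X|A_2] = 5.83 / 0.1765 = 33.031161
Verification: E[X] = sum E[X*1_A_i] = 2.03 + 5.83 = 7.86


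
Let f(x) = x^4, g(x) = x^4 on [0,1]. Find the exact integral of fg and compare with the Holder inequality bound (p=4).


Step 1: Exact integral of f*g = integral(x^8, 0, 1) = 1/9
     = 0.111111
Step 2: Holder bound with p=4, q=1.333333:
  ||f||_p = (integral x^16 dx)^(1/4) = (1/17)^(1/4) = 0.492479
  ||g||_q = (integral x^5.333333 dx)^(1/1.333333) = (1/6.333333)^(1/1.333333) = 0.250482
Step 3: Holder bound = ||f||_p * ||g||_q = 0.492479 * 0.250482 = 0.123357
Verification: 0.111111 <= 0.123357 (Holder holds)


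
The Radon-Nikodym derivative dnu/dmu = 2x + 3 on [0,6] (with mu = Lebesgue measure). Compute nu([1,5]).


nu(A) = integral_A (dnu/dmu) dmu = integral_1^5 (2x + 3) dx
Step 1: Antiderivative F(x) = (2/2)x^2 + 3x
Step 2: F(5) = (2/2)*5^2 + 3*5 = 25 + 15 = 40
Step 3: F(1) = (2/2)*1^2 + 3*1 = 1 + 3 = 4
Step 4: nu([1,5]) = F(5) - F(1) = 40 - 4 = 36


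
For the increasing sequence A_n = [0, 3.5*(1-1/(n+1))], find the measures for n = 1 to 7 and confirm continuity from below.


By continuity of measure from below: if A_n increases to A, then m(A_n) -> m(A).
Here A = [0, 3.5], so m(A) = 3.5
Step 1: a_1 = 3.5*(1 - 1/2) = 1.75, m(A_1) = 1.75
Step 2: a_2 = 3.5*(1 - 1/3) = 2.3333, m(A_2) = 2.3333
Step 3: a_3 = 3.5*(1 - 1/4) = 2.625, m(A_3) = 2.625
Step 4: a_4 = 3.5*(1 - 1/5) = 2.8, m(A_4) = 2.8
Step 5: a_5 = 3.5*(1 - 1/6) = 2.9167, m(A_5) = 2.9167
Step 6: a_6 = 3.5*(1 - 1/7) = 3, m(A_6) = 3
Step 7: a_7 = 3.5*(1 - 1/8) = 3.0625, m(A_7) = 3.0625
Limit: m(A_n) -> m([0,3.5]) = 3.5


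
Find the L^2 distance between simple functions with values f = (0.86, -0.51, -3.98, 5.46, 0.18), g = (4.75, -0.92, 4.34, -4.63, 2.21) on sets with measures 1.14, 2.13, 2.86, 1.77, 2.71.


Step 1: Compute differences f_i - g_i:
  0.86 - 4.75 = -3.89
  -0.51 - -0.92 = 0.41
  -3.98 - 4.34 = -8.32
  5.46 - -4.63 = 10.09
  0.18 - 2.21 = -2.03
Step 2: Compute |diff|^2 * measure for each set:
  |-3.89|^2 * 1.14 = 15.1321 * 1.14 = 17.250594
  |0.41|^2 * 2.13 = 0.1681 * 2.13 = 0.358053
  |-8.32|^2 * 2.86 = 69.2224 * 2.86 = 197.976064
  |10.09|^2 * 1.77 = 101.8081 * 1.77 = 180.200337
  |-2.03|^2 * 2.71 = 4.1209 * 2.71 = 11.167639
Step 3: Sum = 406.952687
Step 4: ||f-g||_2 = (406.952687)^(1/2) = 20.173068


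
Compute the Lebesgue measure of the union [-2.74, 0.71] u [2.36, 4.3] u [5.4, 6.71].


For pairwise disjoint intervals, m(union) = sum of lengths.
= (0.71 - -2.74) + (4.3 - 2.36) + (6.71 - 5.4)
= 3.45 + 1.94 + 1.31
= 6.7


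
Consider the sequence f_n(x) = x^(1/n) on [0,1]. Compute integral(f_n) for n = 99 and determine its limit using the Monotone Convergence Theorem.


At n = 99: f_99(x) = x^(1/99).
Step 1: integral(x^(1/99), 0, 1) = [x^(1/99+1) / (1/99+1)] from 0 to 1
     = 1 / (1/99 + 1) = 1 / ((99+1)/99) = 99/(99+1)
     = 99/100 = 0.99
Step 2: As n -> infinity, f_n(x) = x^(1/n) -> 1 for x in (0,1], and f_n is increasing in n.
By MCT, lim_n integral(f_n) = integral(lim_n f_n) = integral(1, 0, 1) = 1.
Step 3: Verify convergence: 99/100 = 0.99 -> 1


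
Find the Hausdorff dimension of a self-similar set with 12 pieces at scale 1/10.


For a self-similar set with N copies scaled by 1/r:
dim_H = log(N)/log(r) = log(12)/log(10)
= 2.484907/2.302585
= 1.079181


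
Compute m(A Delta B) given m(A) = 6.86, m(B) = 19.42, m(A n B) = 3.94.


m(A Delta B) = m(A) + m(B) - 2*m(A n B)
= 6.86 + 19.42 - 2*3.94
= 6.86 + 19.42 - 7.88
= 18.4


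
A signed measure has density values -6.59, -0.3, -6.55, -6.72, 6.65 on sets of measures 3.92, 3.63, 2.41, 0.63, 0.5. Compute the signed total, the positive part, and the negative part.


Step 1: Compute signed measure on each set:
  Set 1: -6.59 * 3.92 = -25.8328
  Set 2: -0.3 * 3.63 = -1.089
  Set 3: -6.55 * 2.41 = -15.7855
  Set 4: -6.72 * 0.63 = -4.2336
  Set 5: 6.65 * 0.5 = 3.325
Step 2: Total signed measure = (-25.8328) + (-1.089) + (-15.7855) + (-4.2336) + (3.325)
     = -43.6159
Step 3: Positive part mu+(X) = sum of positive contributions = 3.325
Step 4: Negative part mu-(X) = |sum of negative contributions| = 46.9409


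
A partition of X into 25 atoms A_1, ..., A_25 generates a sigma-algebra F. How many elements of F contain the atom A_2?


Each element of F is a union of some subset S of the 25 atoms.
The element contains A_2 iff A_2 is in S.
So we count subsets S of {A_1,...,A_25} with A_2 in S: choose freely among the other 24 atoms.
Count = 2^(25-1) = 2^24 = 16777216.


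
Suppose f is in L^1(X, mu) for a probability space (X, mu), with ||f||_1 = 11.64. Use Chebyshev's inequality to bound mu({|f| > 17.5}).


Chebyshev/Markov inequality: mu(|f| > eps) <= (||f||_p / eps)^p
Step 1: ||f||_1 / eps = 11.64 / 17.5 = 0.665143
Step 2: Raise to power p = 1:
  (0.665143)^1 = 0.665143
Step 3: Therefore mu(|f| > 17.5) <= 0.665143


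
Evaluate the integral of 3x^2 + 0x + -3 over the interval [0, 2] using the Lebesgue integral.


The Lebesgue integral of a Riemann-integrable function agrees with the Riemann integral.
Antiderivative F(x) = (3/3)x^3 + (0/2)x^2 + -3x
F(2) = (3/3)*2^3 + (0/2)*2^2 + -3*2
     = (3/3)*8 + (0/2)*4 + -3*2
     = 8 + 0.0 + -6
     = 2
F(0) = 0.0
Integral = F(2) - F(0) = 2 - 0.0 = 2


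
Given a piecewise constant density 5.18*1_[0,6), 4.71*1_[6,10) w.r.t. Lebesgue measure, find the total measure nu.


Integrate each piece of the Radon-Nikodym derivative:
Step 1: integral_0^6 5.18 dx = 5.18*(6-0) = 5.18*6 = 31.08
Step 2: integral_6^10 4.71 dx = 4.71*(10-6) = 4.71*4 = 18.84
Total: 31.08 + 18.84 = 49.92


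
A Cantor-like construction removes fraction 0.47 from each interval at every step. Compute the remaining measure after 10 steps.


Step 1: At each step, fraction remaining = 1 - 0.47 = 0.53
Step 2: After 10 steps, measure = (0.53)^10
Result = 0.001749


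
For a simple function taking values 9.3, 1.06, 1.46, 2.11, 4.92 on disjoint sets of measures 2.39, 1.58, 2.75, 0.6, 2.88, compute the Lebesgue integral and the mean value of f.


Step 1: Integral = sum(value_i * measure_i)
= 9.3*2.39 + 1.06*1.58 + 1.46*2.75 + 2.11*0.6 + 4.92*2.88
= 22.227 + 1.6748 + 4.015 + 1.266 + 14.1696
= 43.3524
Step 2: Total measure of domain = 2.39 + 1.58 + 2.75 + 0.6 + 2.88 = 10.2
Step 3: Average value = 43.3524 / 10.2 = 4.250235


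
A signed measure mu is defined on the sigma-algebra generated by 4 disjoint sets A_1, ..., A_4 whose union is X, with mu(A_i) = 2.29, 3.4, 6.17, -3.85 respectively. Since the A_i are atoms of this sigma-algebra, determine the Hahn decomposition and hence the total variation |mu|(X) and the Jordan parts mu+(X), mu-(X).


Step 1: Every measurable set is a union of atoms (the cells / points), so a Hahn decomposition is
  obtained by grouping atoms by sign: P = union of atoms with mu > 0, N = union of the remaining atoms.
  Atoms in P (indices): 1, 2, 3;  atoms in N (indices): 4
  Positive values: 2.29, 3.4, 6.17
  Negative values: -3.85
Step 2: mu+(X) = mu(P) = sum of positive atom values = 11.86
Step 3: mu-(X) = -mu(N) = sum of |negative atom values| = 3.85
Step 4: |mu|(X) = mu+(X) + mu-(X) = 11.86 + 3.85 = 15.71


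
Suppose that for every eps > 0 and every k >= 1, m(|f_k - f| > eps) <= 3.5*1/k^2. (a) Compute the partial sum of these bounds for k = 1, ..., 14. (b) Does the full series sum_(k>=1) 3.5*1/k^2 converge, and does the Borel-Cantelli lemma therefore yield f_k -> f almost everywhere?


Step 1: List the terms 3.5*1/k^2 for k = 1 to 14:
  k=1: 3.5
  k=2: 0.875
  k=3: 0.388889
  k=4: 0.21875
  k=5: 0.14
  k=6: 0.097222
  k=7: 0.071429
  k=8: 0.054688
  k=9: 0.04321
  k=10: 0.035
  k=11: 0.028926
  k=12: 0.024306
  k=13: 0.02071
  k=14: 0.017857
Step 2: Partial sum = 3.5 + 0.875 + 0.388889 + 0.21875 + 0.14 + 0.097222 + 0.071429 + 0.054688 + 0.04321 + 0.035 + 0.028926 + 0.024306 + 0.02071 + 0.017857
     = 5.515985
Step 3: The full series sum_(k>=1) 3.5*1/k^2 converges (p-series with p = 2 > 1; a constant multiple of a convergent series converges).
Step 4: Fix eps > 0. Since sum_k m(|f_k - f| > eps) < infinity, the Borel-Cantelli lemma gives
        m(limsup_k {|f_k - f| > eps}) = 0, i.e. for a.e. x, |f_k(x) - f(x)| <= eps for all large k.
        Applying this with eps = 1/j for j = 1, 2, ... and intersecting the countably many full-measure sets,
        for a.e. x we get limsup_k |f_k(x) - f(x)| <= 1/j for every j, hence f_k -> f almost everywhere.
Conclusion: series converges; Borel-Cantelli yields f_k -> f a.e.


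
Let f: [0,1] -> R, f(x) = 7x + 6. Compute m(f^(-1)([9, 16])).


f^(-1)([9, 16]) = {x : 9 <= 7x + 6 <= 16}
Solving: (9 - 6)/7 <= x <= (16 - 6)/7
= [0.428571, 1.428571]
Intersecting with [0,1]: [0.428571, 1]
Measure = 1 - 0.428571 = 0.571429


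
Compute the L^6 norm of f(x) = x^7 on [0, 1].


Step 1: ||f||_6 = (integral_0^1 |x^7|^6 dx)^(1/6)
     = (integral_0^1 x^42 dx)^(1/6)
Step 2: integral_0^1 x^42 dx = [x^43/(43)] from 0 to 1 = 1^43/43
     = 1/43 = 0.023256
Step 3: ||f||_6 = (0.023256)^(1/6) = 0.534263


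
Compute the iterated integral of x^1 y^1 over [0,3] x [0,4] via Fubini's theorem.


By Fubini's theorem, the double integral factors as a product of single integrals:
Step 1: integral_0^3 x^1 dx = [x^2/2] from 0 to 3
     = 3^2/2 = 4.5
Step 2: integral_0^4 y^1 dy = [y^2/2] from 0 to 4
     = 4^2/2 = 8
Step 3: Double integral = 4.5 * 8 = 36


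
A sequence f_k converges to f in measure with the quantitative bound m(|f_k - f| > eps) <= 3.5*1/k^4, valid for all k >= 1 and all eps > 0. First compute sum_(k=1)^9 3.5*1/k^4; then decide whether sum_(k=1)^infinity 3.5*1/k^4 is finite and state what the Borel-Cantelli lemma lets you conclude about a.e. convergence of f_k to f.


Step 1: List the terms 3.5*1/k^4 for k = 1 to 9:
  k=1: 3.5
  k=2: 0.21875
  k=3: 0.04321
  k=4: 0.013672
  k=5: 0.0056
  k=6: 0.002701
  k=7: 0.001458
  k=8: 8.544922e-04
  k=9: 5.334553e-04
Step 2: Partial sum = 3.5 + 0.21875 + 0.04321 + 0.013672 + 0.0056 + 0.002701 + 0.001458 + 8.544922e-04 + 5.334553e-04
     = 3.786778
Step 3: The full series sum_(k>=1) 3.5*1/k^4 converges (p-series with p = 4 > 1; a constant multiple of a convergent series converges).
Step 4: Fix eps > 0. Since sum_k m(|f_k - f| > eps) < infinity, the Borel-Cantelli lemma gives
        m(limsup_k {|f_k - f| > eps}) = 0, i.e. for a.e. x, |f_k(x) - f(x)| <= eps for all large k.
        Applying this with eps = 1/j for j = 1, 2, ... and intersecting the countably many full-measure sets,
        for a.e. x we get limsup_k |f_k(x) - f(x)| <= 1/j for every j, hence f_k -> f almost everywhere.
Conclusion: series converges; Borel-Cantelli yields f_k -> f a.e.


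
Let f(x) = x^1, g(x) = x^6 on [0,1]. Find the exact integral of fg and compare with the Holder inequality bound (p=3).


Step 1: Exact integral of f*g = integral(x^7, 0, 1) = 1/8
     = 0.125
Step 2: Holder bound with p=3, q=1.5:
  ||f||_p = (integral x^3 dx)^(1/3) = (1/4)^(1/3) = 0.629961
  ||g||_q = (integral x^9 dx)^(1/1.5) = (1/10)^(1/1.5) = 0.215443
Step 3: Holder bound = ||f||_p * ||g||_q = 0.629961 * 0.215443 = 0.135721
Verification: 0.125 <= 0.135721 (Holder holds)


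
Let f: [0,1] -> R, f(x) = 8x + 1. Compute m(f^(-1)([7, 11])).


f^(-1)([7, 11]) = {x : 7 <= 8x + 1 <= 11}
Solving: (7 - 1)/8 <= x <= (11 - 1)/8
= [0.75, 1.25]
Intersecting with [0,1]: [0.75, 1]
Measure = 1 - 0.75 = 0.25


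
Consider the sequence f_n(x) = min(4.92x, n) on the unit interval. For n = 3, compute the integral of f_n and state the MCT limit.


f(x) = 4.92x on [0,1]; f_n(x) = min(4.92x, n). At n = 3:
Step 1: f(x) reaches 3 at x = 3/4.92 = 0.609756
Step 2: integral(f_3) = integral(4.92x, 0, 0.609756) + integral(3, 0.609756, 1)
       = 4.92*0.609756^2/2 + 3*(1 - 0.609756)
       = 0.914634 + 1.170732
       = 2.085366
Step 3: As n -> infinity, f_n increases to f, so by MCT integral(f_n) -> integral(f) = 4.92/2 = 2.46.
Convergence: integral(f_3) = 2.085366 -> 2.46 as n -> infinity


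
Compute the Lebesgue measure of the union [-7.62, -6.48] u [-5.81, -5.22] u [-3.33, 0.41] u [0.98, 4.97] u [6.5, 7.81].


For pairwise disjoint intervals, m(union) = sum of lengths.
= (-6.48 - -7.62) + (-5.22 - -5.81) + (0.41 - -3.33) + (4.97 - 0.98) + (7.81 - 6.5)
= 1.14 + 0.59 + 3.74 + 3.99 + 1.31
= 10.77


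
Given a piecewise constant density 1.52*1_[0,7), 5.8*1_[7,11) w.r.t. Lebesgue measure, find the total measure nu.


Integrate each piece of the Radon-Nikodym derivative:
Step 1: integral_0^7 1.52 dx = 1.52*(7-0) = 1.52*7 = 10.64
Step 2: integral_7^11 5.8 dx = 5.8*(11-7) = 5.8*4 = 23.2
Total: 10.64 + 23.2 = 33.84


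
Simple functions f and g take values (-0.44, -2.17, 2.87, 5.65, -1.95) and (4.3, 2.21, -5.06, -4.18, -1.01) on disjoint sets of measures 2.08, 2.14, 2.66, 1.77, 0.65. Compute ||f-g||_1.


Step 1: Compute differences f_i - g_i:
  -0.44 - 4.3 = -4.74
  -2.17 - 2.21 = -4.38
  2.87 - -5.06 = 7.93
  5.65 - -4.18 = 9.83
  -1.95 - -1.01 = -0.94
Step 2: Compute |diff|^1 * measure for each set:
  |-4.74|^1 * 2.08 = 4.74 * 2.08 = 9.8592
  |-4.38|^1 * 2.14 = 4.38 * 2.14 = 9.3732
  |7.93|^1 * 2.66 = 7.93 * 2.66 = 21.0938
  |9.83|^1 * 1.77 = 9.83 * 1.77 = 17.3991
  |-0.94|^1 * 0.65 = 0.94 * 0.65 = 0.611
Step 3: Sum = 58.3363
Step 4: ||f-g||_1 = (58.3363)^(1/1) = 58.3363


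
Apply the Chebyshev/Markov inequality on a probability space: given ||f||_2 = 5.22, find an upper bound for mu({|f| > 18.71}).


Chebyshev/Markov inequality: mu(|f| > eps) <= (||f||_p / eps)^p
Step 1: ||f||_2 / eps = 5.22 / 18.71 = 0.278995
Step 2: Raise to power p = 2:
  (0.278995)^2 = 0.077838
Step 3: Therefore mu(|f| > 18.71) <= 0.077838


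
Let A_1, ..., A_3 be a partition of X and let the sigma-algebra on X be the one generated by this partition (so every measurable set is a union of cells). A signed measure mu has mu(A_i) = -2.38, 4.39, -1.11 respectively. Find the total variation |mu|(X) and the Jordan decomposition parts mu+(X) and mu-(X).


Step 1: Every measurable set is a union of atoms (the cells / points), so a Hahn decomposition is
  obtained by grouping atoms by sign: P = union of atoms with mu > 0, N = union of the remaining atoms.
  Atoms in P (indices): 2;  atoms in N (indices): 1, 3
  Positive values: 4.39
  Negative values: -2.38, -1.11
Step 2: mu+(X) = mu(P) = sum of positive atom values = 4.39
Step 3: mu-(X) = -mu(N) = sum of |negative atom values| = 3.49
Step 4: |mu|(X) = mu+(X) + mu-(X) = 4.39 + 3.49 = 7.88


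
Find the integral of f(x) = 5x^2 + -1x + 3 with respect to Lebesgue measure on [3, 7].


The Lebesgue integral of a Riemann-integrable function agrees with the Riemann integral.
Antiderivative F(x) = (5/3)x^3 + (-1/2)x^2 + 3x
F(7) = (5/3)*7^3 + (-1/2)*7^2 + 3*7
     = (5/3)*343 + (-1/2)*49 + 3*7
     = 571.666667 + -24.5 + 21
     = 568.166667
F(3) = 49.5
Integral = F(7) - F(3) = 568.166667 - 49.5 = 518.666667


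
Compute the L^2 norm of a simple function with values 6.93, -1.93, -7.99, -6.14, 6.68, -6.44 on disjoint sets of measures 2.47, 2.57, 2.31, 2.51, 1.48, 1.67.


Step 1: Compute |f_i|^2 for each value:
  |6.93|^2 = 48.0249
  |-1.93|^2 = 3.7249
  |-7.99|^2 = 63.8401
  |-6.14|^2 = 37.6996
  |6.68|^2 = 44.6224
  |-6.44|^2 = 41.4736
Step 2: Multiply by measures and sum:
  48.0249 * 2.47 = 118.621503
  3.7249 * 2.57 = 9.572993
  63.8401 * 2.31 = 147.470631
  37.6996 * 2.51 = 94.625996
  44.6224 * 1.48 = 66.041152
  41.4736 * 1.67 = 69.260912
Sum = 118.621503 + 9.572993 + 147.470631 + 94.625996 + 66.041152 + 69.260912 = 505.593187
Step 3: Take the p-th root:
||f||_2 = (505.593187)^(1/2) = 22.485399


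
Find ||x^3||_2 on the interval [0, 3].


Step 1: ||f||_2 = (integral_0^3 |x^3|^2 dx)^(1/2)
     = (integral_0^3 x^6 dx)^(1/2)
Step 2: integral_0^3 x^6 dx = [x^7/(7)] from 0 to 3 = 3^7/7
     = 2187/7 = 312.428571
Step 3: ||f||_2 = (312.428571)^(1/2) = 17.675649


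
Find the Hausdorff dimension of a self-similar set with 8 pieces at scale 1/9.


For a self-similar set with N copies scaled by 1/r:
dim_H = log(N)/log(r) = log(8)/log(9)
= 2.079442/2.197225
= 0.946395


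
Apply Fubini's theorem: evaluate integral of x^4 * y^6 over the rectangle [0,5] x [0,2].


By Fubini's theorem, the double integral factors as a product of single integrals:
Step 1: integral_0^5 x^4 dx = [x^5/5] from 0 to 5
     = 5^5/5 = 625
Step 2: integral_0^2 y^6 dy = [y^7/7] from 0 to 2
     = 2^7/7 = 18.285714
Step 3: Double integral = 625 * 18.285714 = 11428.571429


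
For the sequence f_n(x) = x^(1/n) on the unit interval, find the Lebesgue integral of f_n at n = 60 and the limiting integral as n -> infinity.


At n = 60: f_60(x) = x^(1/60).
Step 1: integral(x^(1/60), 0, 1) = [x^(1/60+1) / (1/60+1)] from 0 to 1
     = 1 / (1/60 + 1) = 1 / ((60+1)/60) = 60/(60+1)
     = 60/61 = 0.983607
Step 2: As n -> infinity, f_n(x) = x^(1/n) -> 1 for x in (0,1], and f_n is increasing in n.
By MCT, lim_n integral(f_n) = integral(lim_n f_n) = integral(1, 0, 1) = 1.
Step 3: Verify convergence: 60/61 = 0.983607 -> 1


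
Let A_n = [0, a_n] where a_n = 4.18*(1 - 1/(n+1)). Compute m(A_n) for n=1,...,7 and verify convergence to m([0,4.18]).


By continuity of measure from below: if A_n increases to A, then m(A_n) -> m(A).
Here A = [0, 4.18], so m(A) = 4.18
Step 1: a_1 = 4.18*(1 - 1/2) = 2.09, m(A_1) = 2.09
Step 2: a_2 = 4.18*(1 - 1/3) = 2.7867, m(A_2) = 2.7867
Step 3: a_3 = 4.18*(1 - 1/4) = 3.135, m(A_3) = 3.135
Step 4: a_4 = 4.18*(1 - 1/5) = 3.344, m(A_4) = 3.344
Step 5: a_5 = 4.18*(1 - 1/6) = 3.4833, m(A_5) = 3.4833
Step 6: a_6 = 4.18*(1 - 1/7) = 3.5829, m(A_6) = 3.5829
Step 7: a_7 = 4.18*(1 - 1/8) = 3.6575, m(A_7) = 3.6575
Limit: m(A_n) -> m([0,4.18]) = 4.18


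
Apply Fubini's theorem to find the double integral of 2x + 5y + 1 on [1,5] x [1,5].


By Fubini, integrate in x first, then y.
Step 1: Fix y, integrate over x in [1,5]:
  integral(2x + 5y + 1, x=1..5)
  = 2*(5^2 - 1^2)/2 + (5y + 1)*(5 - 1)
  = 24 + (5y + 1)*4
  = 24 + 20y + 4
  = 28 + 20y
Step 2: Integrate over y in [1,5]:
  integral(28 + 20y, y=1..5)
  = 28*4 + 20*(5^2 - 1^2)/2
  = 112 + 240
  = 352


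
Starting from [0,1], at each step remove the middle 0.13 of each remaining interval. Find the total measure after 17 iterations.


Step 1: At each step, fraction remaining = 1 - 0.13 = 0.87
Step 2: After 17 steps, measure = (0.87)^17
Result = 0.093719


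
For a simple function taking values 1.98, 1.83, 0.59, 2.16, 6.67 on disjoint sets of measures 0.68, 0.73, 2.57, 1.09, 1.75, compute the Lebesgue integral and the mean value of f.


Step 1: Integral = sum(value_i * measure_i)
= 1.98*0.68 + 1.83*0.73 + 0.59*2.57 + 2.16*1.09 + 6.67*1.75
= 1.3464 + 1.3359 + 1.5163 + 2.3544 + 11.6725
= 18.2255
Step 2: Total measure of domain = 0.68 + 0.73 + 2.57 + 1.09 + 1.75 = 6.82
Step 3: Average value = 18.2255 / 6.82 = 2.672361


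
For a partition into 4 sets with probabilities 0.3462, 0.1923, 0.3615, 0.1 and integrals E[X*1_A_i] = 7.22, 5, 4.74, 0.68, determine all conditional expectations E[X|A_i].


For each cell A_i: E[X|A_i] = E[X*1_A_i] / P(A_i)
Step 1: E[X|A_1] = 7.22 / 0.3462 = 20.854997
Step 2: E[X|A_2] = 5 / 0.1923 = 26.00104
Step 3: E[X|A_3] = 4.74 / 0.3615 = 13.112033
Step 4: E[X|A_4] = 0.68 / 0.1 = 6.8
Verification: E[X] = sum E[X*1_A_i] = 7.22 + 5 + 4.74 + 0.68 = 17.64


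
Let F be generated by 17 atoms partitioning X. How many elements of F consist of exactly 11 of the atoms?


Each element of F is a union of some subset of the 17 atoms.
Elements that are unions of exactly 11 atoms correspond to 11-element subsets of the 17 atoms.
Count = C(17, 11) = 17! / (11! * 6!) = 12376.


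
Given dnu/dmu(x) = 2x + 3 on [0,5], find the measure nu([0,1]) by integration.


nu(A) = integral_A (dnu/dmu) dmu = integral_0^1 (2x + 3) dx
Step 1: Antiderivative F(x) = (2/2)x^2 + 3x
Step 2: F(1) = (2/2)*1^2 + 3*1 = 1 + 3 = 4
Step 3: F(0) = (2/2)*0^2 + 3*0 = 0.0 + 0 = 0.0
Step 4: nu([0,1]) = F(1) - F(0) = 4 - 0.0 = 4


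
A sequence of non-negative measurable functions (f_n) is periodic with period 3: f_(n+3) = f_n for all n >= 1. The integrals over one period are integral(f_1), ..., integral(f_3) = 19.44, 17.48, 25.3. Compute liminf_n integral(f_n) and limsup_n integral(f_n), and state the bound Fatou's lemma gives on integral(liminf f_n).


The sequence (integral(f_n)) is periodic with period 3, repeating the values 19.44, 17.48, 25.3 indefinitely.
Step 1: For a periodic sequence, every tail (a_m, a_(m+1), ...) contains all 3 period values infinitely often.
Step 2: Hence inf of every tail = min of the period values = min(19.44, 17.48, 25.3) = 17.48.
        liminf_n integral(f_n) = sup over m of (inf of tail from m) = 17.48.
Step 3: Similarly sup of every tail = max of the period values = 25.3.
        limsup_n integral(f_n) = 25.3.
Step 4: Fatou's lemma: integral(liminf_n f_n) <= liminf_n integral(f_n) = 17.48.
        So the integral of the pointwise liminf is at most 17.48.


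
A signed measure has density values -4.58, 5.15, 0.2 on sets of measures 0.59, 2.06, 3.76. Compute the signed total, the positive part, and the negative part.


Step 1: Compute signed measure on each set:
  Set 1: -4.58 * 0.59 = -2.7022
  Set 2: 5.15 * 2.06 = 10.609
  Set 3: 0.2 * 3.76 = 0.752
Step 2: Total signed measure = (-2.7022) + (10.609) + (0.752)
     = 8.6588
Step 3: Positive part mu+(X) = sum of positive contributions = 11.361
Step 4: Negative part mu-(X) = |sum of negative contributions| = 2.7022


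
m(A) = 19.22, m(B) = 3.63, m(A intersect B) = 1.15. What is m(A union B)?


By inclusion-exclusion: m(A u B) = m(A) + m(B) - m(A n B)
= 19.22 + 3.63 - 1.15
= 21.7


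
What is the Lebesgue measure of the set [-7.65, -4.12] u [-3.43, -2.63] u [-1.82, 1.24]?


For pairwise disjoint intervals, m(union) = sum of lengths.
= (-4.12 - -7.65) + (-2.63 - -3.43) + (1.24 - -1.82)
= 3.53 + 0.8 + 3.06
= 7.39


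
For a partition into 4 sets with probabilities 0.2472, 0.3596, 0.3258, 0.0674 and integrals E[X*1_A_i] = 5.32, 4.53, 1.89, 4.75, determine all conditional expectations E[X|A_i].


For each cell A_i: E[X|A_i] = E[X*1_A_i] / P(A_i)
Step 1: E[X|A_1] = 5.32 / 0.2472 = 21.521036
Step 2: E[X|A_2] = 4.53 / 0.3596 = 12.59733
Step 3: E[X|A_3] = 1.89 / 0.3258 = 5.801105
Step 4: E[X|A_4] = 4.75 / 0.0674 = 70.474777
Verification: E[X] = sum E[X*1_A_i] = 5.32 + 4.53 + 1.89 + 4.75 = 16.49


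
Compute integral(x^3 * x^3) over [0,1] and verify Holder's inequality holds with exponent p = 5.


Step 1: Exact integral of f*g = integral(x^6, 0, 1) = 1/7
     = 0.142857
Step 2: Holder bound with p=5, q=1.25:
  ||f||_p = (integral x^15 dx)^(1/5) = (1/16)^(1/5) = 0.574349
  ||g||_q = (integral x^3.75 dx)^(1/1.25) = (1/4.75)^(1/1.25) = 0.287505
Step 3: Holder bound = ||f||_p * ||g||_q = 0.574349 * 0.287505 = 0.165128
Verification: 0.142857 <= 0.165128 (Holder holds)


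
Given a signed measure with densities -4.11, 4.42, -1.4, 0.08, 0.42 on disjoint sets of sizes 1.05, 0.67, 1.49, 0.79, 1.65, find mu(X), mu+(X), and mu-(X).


Step 1: Compute signed measure on each set:
  Set 1: -4.11 * 1.05 = -4.3155
  Set 2: 4.42 * 0.67 = 2.9614
  Set 3: -1.4 * 1.49 = -2.086
  Set 4: 0.08 * 0.79 = 0.0632
  Set 5: 0.42 * 1.65 = 0.693
Step 2: Total signed measure = (-4.3155) + (2.9614) + (-2.086) + (0.0632) + (0.693)
     = -2.6839
Step 3: Positive part mu+(X) = sum of positive contributions = 3.7176
Step 4: Negative part mu-(X) = |sum of negative contributions| = 6.4015


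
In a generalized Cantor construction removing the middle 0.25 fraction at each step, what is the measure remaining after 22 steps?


Step 1: At each step, fraction remaining = 1 - 0.25 = 0.75
Step 2: After 22 steps, measure = (0.75)^22
Result = 0.001784


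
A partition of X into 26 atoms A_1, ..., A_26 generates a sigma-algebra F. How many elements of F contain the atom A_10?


Each element of F is a union of some subset S of the 26 atoms.
The element contains A_10 iff A_10 is in S.
So we count subsets S of {A_1,...,A_26} with A_10 in S: choose freely among the other 25 atoms.
Count = 2^(26-1) = 2^25 = 33554432.


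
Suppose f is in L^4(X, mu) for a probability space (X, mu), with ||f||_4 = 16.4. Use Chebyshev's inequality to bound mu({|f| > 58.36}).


Chebyshev/Markov inequality: mu(|f| > eps) <= (||f||_p / eps)^p
Step 1: ||f||_4 / eps = 16.4 / 58.36 = 0.281014
Step 2: Raise to power p = 4:
  (0.281014)^4 = 0.006236
Step 3: Therefore mu(|f| > 58.36) <= 0.006236


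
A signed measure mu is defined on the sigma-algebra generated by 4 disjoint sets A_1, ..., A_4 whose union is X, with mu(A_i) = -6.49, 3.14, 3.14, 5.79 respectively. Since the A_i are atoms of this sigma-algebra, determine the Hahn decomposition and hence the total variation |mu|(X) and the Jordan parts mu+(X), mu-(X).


Step 1: Every measurable set is a union of atoms (the cells / points), so a Hahn decomposition is
  obtained by grouping atoms by sign: P = union of atoms with mu > 0, N = union of the remaining atoms.
  Atoms in P (indices): 2, 3, 4;  atoms in N (indices): 1
  Positive values: 3.14, 3.14, 5.79
  Negative values: -6.49
Step 2: mu+(X) = mu(P) = sum of positive atom values = 12.07
Step 3: mu-(X) = -mu(N) = sum of |negative atom values| = 6.49
Step 4: |mu|(X) = mu+(X) + mu-(X) = 12.07 + 6.49 = 18.56


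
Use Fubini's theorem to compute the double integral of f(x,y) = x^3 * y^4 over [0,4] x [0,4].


By Fubini's theorem, the double integral factors as a product of single integrals:
Step 1: integral_0^4 x^3 dx = [x^4/4] from 0 to 4
     = 4^4/4 = 64
Step 2: integral_0^4 y^4 dy = [y^5/5] from 0 to 4
     = 4^5/5 = 204.8
Step 3: Double integral = 64 * 204.8 = 13107.2


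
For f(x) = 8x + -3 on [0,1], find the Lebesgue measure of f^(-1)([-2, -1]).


f^(-1)([-2, -1]) = {x : -2 <= 8x + -3 <= -1}
Solving: (-2 - -3)/8 <= x <= (-1 - -3)/8
= [0.125, 0.25]
Intersecting with [0,1]: [0.125, 0.25]
Measure = 0.25 - 0.125 = 0.125


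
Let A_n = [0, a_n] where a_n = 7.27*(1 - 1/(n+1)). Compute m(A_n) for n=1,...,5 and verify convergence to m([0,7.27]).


By continuity of measure from below: if A_n increases to A, then m(A_n) -> m(A).
Here A = [0, 7.27], so m(A) = 7.27
Step 1: a_1 = 7.27*(1 - 1/2) = 3.635, m(A_1) = 3.635
Step 2: a_2 = 7.27*(1 - 1/3) = 4.8467, m(A_2) = 4.8467
Step 3: a_3 = 7.27*(1 - 1/4) = 5.4525, m(A_3) = 5.4525
Step 4: a_4 = 7.27*(1 - 1/5) = 5.816, m(A_4) = 5.816
Step 5: a_5 = 7.27*(1 - 1/6) = 6.0583, m(A_5) = 6.0583
Limit: m(A_n) -> m([0,7.27]) = 7.27


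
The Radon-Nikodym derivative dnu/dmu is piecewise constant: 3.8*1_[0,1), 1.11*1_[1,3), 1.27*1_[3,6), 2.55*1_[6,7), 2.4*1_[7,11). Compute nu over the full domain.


Integrate each piece of the Radon-Nikodym derivative:
Step 1: integral_0^1 3.8 dx = 3.8*(1-0) = 3.8*1 = 3.8
Step 2: integral_1^3 1.11 dx = 1.11*(3-1) = 1.11*2 = 2.22
Step 3: integral_3^6 1.27 dx = 1.27*(6-3) = 1.27*3 = 3.81
Step 4: integral_6^7 2.55 dx = 2.55*(7-6) = 2.55*1 = 2.55
Step 5: integral_7^11 2.4 dx = 2.4*(11-7) = 2.4*4 = 9.6
Total: 3.8 + 2.22 + 3.81 + 2.55 + 9.6 = 21.98


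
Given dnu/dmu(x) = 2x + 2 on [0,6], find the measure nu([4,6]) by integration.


nu(A) = integral_A (dnu/dmu) dmu = integral_4^6 (2x + 2) dx
Step 1: Antiderivative F(x) = (2/2)x^2 + 2x
Step 2: F(6) = (2/2)*6^2 + 2*6 = 36 + 12 = 48
Step 3: F(4) = (2/2)*4^2 + 2*4 = 16 + 8 = 24
Step 4: nu([4,6]) = F(6) - F(4) = 48 - 24 = 24


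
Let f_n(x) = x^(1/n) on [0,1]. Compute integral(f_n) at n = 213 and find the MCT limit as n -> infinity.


At n = 213: f_213(x) = x^(1/213).
Step 1: integral(x^(1/213), 0, 1) = [x^(1/213+1) / (1/213+1)] from 0 to 1
     = 1 / (1/213 + 1) = 1 / ((213+1)/213) = 213/(213+1)
     = 213/214 = 0.995327
Step 2: As n -> infinity, f_n(x) = x^(1/n) -> 1 for x in (0,1], and f_n is increasing in n.
By MCT, lim_n integral(f_n) = integral(lim_n f_n) = integral(1, 0, 1) = 1.
Step 3: Verify convergence: 213/214 = 0.995327 -> 1


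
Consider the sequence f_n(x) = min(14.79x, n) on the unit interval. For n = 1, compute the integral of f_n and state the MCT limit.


f(x) = 14.79x on [0,1]; f_n(x) = min(14.79x, n). At n = 1:
Step 1: f(x) reaches 1 at x = 1/14.79 = 0.067613
Step 2: integral(f_1) = integral(14.79x, 0, 0.067613) + integral(1, 0.067613, 1)
       = 14.79*0.067613^2/2 + 1*(1 - 0.067613)
       = 0.033807 + 0.932387
       = 0.966193
Step 3: As n -> infinity, f_n increases to f, so by MCT integral(f_n) -> integral(f) = 14.79/2 = 7.395.
Convergence: integral(f_1) = 0.966193 -> 7.395 as n -> infinity


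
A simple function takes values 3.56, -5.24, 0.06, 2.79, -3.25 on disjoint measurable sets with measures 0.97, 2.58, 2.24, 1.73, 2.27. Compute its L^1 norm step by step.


Step 1: Compute |f_i|^1 for each value:
  |3.56|^1 = 3.56
  |-5.24|^1 = 5.24
  |0.06|^1 = 0.06
  |2.79|^1 = 2.79
  |-3.25|^1 = 3.25
Step 2: Multiply by measures and sum:
  3.56 * 0.97 = 3.4532
  5.24 * 2.58 = 13.5192
  0.06 * 2.24 = 0.1344
  2.79 * 1.73 = 4.8267
  3.25 * 2.27 = 7.3775
Sum = 3.4532 + 13.5192 + 0.1344 + 4.8267 + 7.3775 = 29.311
Step 3: Take the p-th root:
||f||_1 = (29.311)^(1/1) = 29.311


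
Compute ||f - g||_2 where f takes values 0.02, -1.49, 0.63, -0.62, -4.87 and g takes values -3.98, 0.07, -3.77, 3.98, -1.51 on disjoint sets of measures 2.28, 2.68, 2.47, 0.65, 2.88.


Step 1: Compute differences f_i - g_i:
  0.02 - -3.98 = 4
  -1.49 - 0.07 = -1.56
  0.63 - -3.77 = 4.4
  -0.62 - 3.98 = -4.6
  -4.87 - -1.51 = -3.36
Step 2: Compute |diff|^2 * measure for each set:
  |4|^2 * 2.28 = 16 * 2.28 = 36.48
  |-1.56|^2 * 2.68 = 2.4336 * 2.68 = 6.522048
  |4.4|^2 * 2.47 = 19.36 * 2.47 = 47.8192
  |-4.6|^2 * 0.65 = 21.16 * 0.65 = 13.754
  |-3.36|^2 * 2.88 = 11.2896 * 2.88 = 32.514048
Step 3: Sum = 137.089296
Step 4: ||f-g||_2 = (137.089296)^(1/2) = 11.708514


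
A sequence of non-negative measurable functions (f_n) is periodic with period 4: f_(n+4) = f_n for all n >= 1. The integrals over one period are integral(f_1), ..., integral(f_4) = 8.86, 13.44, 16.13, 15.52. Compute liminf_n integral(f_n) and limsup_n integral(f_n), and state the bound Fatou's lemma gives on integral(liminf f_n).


The sequence (integral(f_n)) is periodic with period 4, repeating the values 8.86, 13.44, 16.13, 15.52 indefinitely.
Step 1: For a periodic sequence, every tail (a_m, a_(m+1), ...) contains all 4 period values infinitely often.
Step 2: Hence inf of every tail = min of the period values = min(8.86, 13.44, 16.13, 15.52) = 8.86.
        liminf_n integral(f_n) = sup over m of (inf of tail from m) = 8.86.
Step 3: Similarly sup of every tail = max of the period values = 16.13.
        limsup_n integral(f_n) = 16.13.
Step 4: Fatou's lemma: integral(liminf_n f_n) <= liminf_n integral(f_n) = 8.86.
        So the integral of the pointwise liminf is at most 8.86.


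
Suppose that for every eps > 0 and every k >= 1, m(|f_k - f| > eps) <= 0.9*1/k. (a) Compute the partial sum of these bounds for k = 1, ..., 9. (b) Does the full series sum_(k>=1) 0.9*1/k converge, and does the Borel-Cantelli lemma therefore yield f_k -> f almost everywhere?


Step 1: List the terms 0.9*1/k for k = 1 to 9:
  k=1: 0.9
  k=2: 0.45
  k=3: 0.3
  k=4: 0.225
  k=5: 0.18
  k=6: 0.15
  k=7: 0.128571
  k=8: 0.1125
  k=9: 0.1
Step 2: Partial sum = 0.9 + 0.45 + 0.3 + 0.225 + 0.18 + 0.15 + 0.128571 + 0.1125 + 0.1
     = 2.546071
Step 3: The full series sum_(k>=1) 0.9*1/k diverges (harmonic series, p = 1; a nonzero constant multiple of a divergent series diverges).
Step 4: The (first) Borel-Cantelli lemma requires a summable sequence of measures, so it does not apply here;
        from this bound alone no conclusion about a.e. convergence can be drawn (convergence in measure still
        gives an a.e.-convergent subsequence, but not a.e. convergence of the whole sequence).
Conclusion: series diverges; Borel-Cantelli is inconclusive about a.e. convergence of f_k.


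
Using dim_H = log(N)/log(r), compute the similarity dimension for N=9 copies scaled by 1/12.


For a self-similar set with N copies scaled by 1/r:
dim_H = log(N)/log(r) = log(9)/log(12)
= 2.197225/2.484907
= 0.884228


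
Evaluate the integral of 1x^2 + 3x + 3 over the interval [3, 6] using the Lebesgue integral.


The Lebesgue integral of a Riemann-integrable function agrees with the Riemann integral.
Antiderivative F(x) = (1/3)x^3 + (3/2)x^2 + 3x
F(6) = (1/3)*6^3 + (3/2)*6^2 + 3*6
     = (1/3)*216 + (3/2)*36 + 3*6
     = 72 + 54 + 18
     = 144
F(3) = 31.5
Integral = F(6) - F(3) = 144 - 31.5 = 112.5


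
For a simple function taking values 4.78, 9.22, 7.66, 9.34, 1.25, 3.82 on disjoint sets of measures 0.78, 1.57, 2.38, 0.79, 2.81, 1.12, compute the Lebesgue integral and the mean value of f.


Step 1: Integral = sum(value_i * measure_i)
= 4.78*0.78 + 9.22*1.57 + 7.66*2.38 + 9.34*0.79 + 1.25*2.81 + 3.82*1.12
= 3.7284 + 14.4754 + 18.2308 + 7.3786 + 3.5125 + 4.2784
= 51.6041
Step 2: Total measure of domain = 0.78 + 1.57 + 2.38 + 0.79 + 2.81 + 1.12 = 9.45
Step 3: Average value = 51.6041 / 9.45 = 5.460751


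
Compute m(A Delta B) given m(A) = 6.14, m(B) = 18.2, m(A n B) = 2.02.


m(A Delta B) = m(A) + m(B) - 2*m(A n B)
= 6.14 + 18.2 - 2*2.02
= 6.14 + 18.2 - 4.04
= 20.3


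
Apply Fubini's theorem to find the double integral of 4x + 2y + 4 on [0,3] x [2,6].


By Fubini, integrate in x first, then y.
Step 1: Fix y, integrate over x in [0,3]:
  integral(4x + 2y + 4, x=0..3)
  = 4*(3^2 - 0^2)/2 + (2y + 4)*(3 - 0)
  = 18 + (2y + 4)*3
  = 18 + 6y + 12
  = 30 + 6y
Step 2: Integrate over y in [2,6]:
  integral(30 + 6y, y=2..6)
  = 30*4 + 6*(6^2 - 2^2)/2
  = 120 + 96
  = 216


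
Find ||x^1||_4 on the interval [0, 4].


Step 1: ||f||_4 = (integral_0^4 |x^1|^4 dx)^(1/4)
     = (integral_0^4 x^4 dx)^(1/4)
Step 2: integral_0^4 x^4 dx = [x^5/(5)] from 0 to 4 = 4^5/5
     = 1024/5 = 204.8
Step 3: ||f||_4 = (204.8)^(1/4) = 3.782966


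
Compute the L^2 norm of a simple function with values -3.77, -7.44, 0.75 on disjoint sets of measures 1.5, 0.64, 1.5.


Step 1: Compute |f_i|^2 for each value:
  |-3.77|^2 = 14.2129
  |-7.44|^2 = 55.3536
  |0.75|^2 = 0.5625
Step 2: Multiply by measures and sum:
  14.2129 * 1.5 = 21.31935
  55.3536 * 0.64 = 35.426304
  0.5625 * 1.5 = 0.84375
Sum = 21.31935 + 35.426304 + 0.84375 = 57.589404
Step 3: Take the p-th root:
||f||_2 = (57.589404)^(1/2) = 7.588768
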